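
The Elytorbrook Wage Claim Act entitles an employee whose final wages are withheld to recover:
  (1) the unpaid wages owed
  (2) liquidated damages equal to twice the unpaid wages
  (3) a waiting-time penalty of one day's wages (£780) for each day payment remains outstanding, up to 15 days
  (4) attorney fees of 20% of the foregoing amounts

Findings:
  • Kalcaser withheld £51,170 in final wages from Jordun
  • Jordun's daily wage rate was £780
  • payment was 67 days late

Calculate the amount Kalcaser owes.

Doubled: 2 × £51,170 = £102,340
Penalty days: min(67, 15) = 15
Waiting-time penalty: 15 × £780 = £11,700
Subtotal: £51,170 + £102,340 + £11,700 = £165,210
Attorney fees: 20% of £165,210 = £33,042
Total award: £165,210 + £33,042 = £198,252

£198,252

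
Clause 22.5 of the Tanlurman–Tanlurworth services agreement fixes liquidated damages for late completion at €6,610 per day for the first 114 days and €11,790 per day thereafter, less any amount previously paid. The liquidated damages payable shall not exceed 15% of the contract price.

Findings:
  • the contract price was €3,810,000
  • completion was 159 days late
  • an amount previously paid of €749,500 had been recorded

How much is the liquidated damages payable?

€534,590

First 114 days: 114 × €6,610 = €753,540
Remaining days: (159 − 114) × €11,790 = €530,550
Accrued per-day damages: €753,540 + €530,550 = €1,284,090
Less amount previously paid: €1,284,090 − €749,500 = €534,590
Cap: 15% of €3,810,000 = €571,500
Cap at €571,500: €534,590 is within the cap, no reduction.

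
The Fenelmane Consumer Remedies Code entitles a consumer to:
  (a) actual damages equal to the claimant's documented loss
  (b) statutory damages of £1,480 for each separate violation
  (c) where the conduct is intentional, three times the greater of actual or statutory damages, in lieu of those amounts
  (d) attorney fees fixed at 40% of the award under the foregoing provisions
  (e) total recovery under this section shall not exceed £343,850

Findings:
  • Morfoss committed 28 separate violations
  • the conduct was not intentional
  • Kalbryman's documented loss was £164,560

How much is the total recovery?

£288,400

Statutory damages: 28 × £1,480 = £41,440
Conduct not intentional: the in-lieu enhancement does not apply.
Actual plus statutory damages: £164,560 + £41,440 = £206,000
Attorney fees: 40% of £206,000 = £82,400
Total before cap: £206,000 + £82,400 = £288,400
Cap at £343,850: £288,400 is within the cap, no reduction.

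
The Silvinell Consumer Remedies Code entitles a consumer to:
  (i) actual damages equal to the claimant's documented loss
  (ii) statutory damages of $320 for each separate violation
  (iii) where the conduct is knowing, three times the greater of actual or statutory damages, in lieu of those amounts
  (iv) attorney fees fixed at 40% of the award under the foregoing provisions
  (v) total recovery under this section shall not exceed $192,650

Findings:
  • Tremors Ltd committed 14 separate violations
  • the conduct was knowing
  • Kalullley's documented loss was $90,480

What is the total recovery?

Statutory damages: 14 × $320 = $4,480
Greater of actual damages ($90,480) or statutory damages ($4,480): $90,480
Trebled: 3 × $90,480 = $271,440
Attorney fees: 40% of $271,440 = $108,576
Total before cap: $271,440 + $108,576 = $380,016
Cap at $192,650: $380,016 exceeds the cap → $192,650

$192,650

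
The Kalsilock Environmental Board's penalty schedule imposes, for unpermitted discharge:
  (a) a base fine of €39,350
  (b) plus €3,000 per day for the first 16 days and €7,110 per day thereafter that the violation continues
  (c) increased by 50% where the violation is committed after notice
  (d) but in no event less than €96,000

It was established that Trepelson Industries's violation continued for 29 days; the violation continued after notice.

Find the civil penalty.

€269,670

First 16 days: 16 × €3,000 = €48,000
Remaining days: (29 − 16) × €7,110 = €92,430
Per-day component: €48,000 + €92,430 = €140,430
Base plus per-day: €39,350 + €140,430 = €179,780
Enhancement: 50% of €179,780 = €89,890
Enhanced fine: €179,780 + €89,890 = €269,670
Minimum €96,000: €269,670 meets the minimum, no increase.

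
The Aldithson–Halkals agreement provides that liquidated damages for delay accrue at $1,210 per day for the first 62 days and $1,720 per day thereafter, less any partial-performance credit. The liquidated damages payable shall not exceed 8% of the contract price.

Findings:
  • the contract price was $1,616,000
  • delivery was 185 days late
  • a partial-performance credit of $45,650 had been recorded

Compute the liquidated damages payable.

$129,280

First 62 days: 62 × $1,210 = $75,020
Remaining days: (185 − 62) × $1,720 = $211,560
Accrued per-day damages: $75,020 + $211,560 = $286,580
Less partial-performance credit: $286,580 − $45,650 = $240,930
Cap: 8% of $1,616,000 = $129,280
Cap at $129,280: $240,930 exceeds the cap → $129,280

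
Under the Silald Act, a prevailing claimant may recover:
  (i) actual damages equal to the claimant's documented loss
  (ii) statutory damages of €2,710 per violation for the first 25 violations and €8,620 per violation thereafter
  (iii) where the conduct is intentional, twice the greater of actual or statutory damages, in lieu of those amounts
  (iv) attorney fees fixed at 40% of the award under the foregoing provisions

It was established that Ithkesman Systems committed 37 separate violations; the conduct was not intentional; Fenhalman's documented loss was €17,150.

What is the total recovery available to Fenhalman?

€263,676

First 25 violations: 25 × €2,710 = €67,750
Remaining violations: (37 − 25) × €8,620 = €103,440
Statutory damages: €67,750 + €103,440 = €171,190
Conduct not intentional: the in-lieu enhancement does not apply.
Actual plus statutory damages: €17,150 + €171,190 = €188,340
Attorney fees: 40% of €188,340 = €75,336
Total recovery: €188,340 + €75,336 = €263,676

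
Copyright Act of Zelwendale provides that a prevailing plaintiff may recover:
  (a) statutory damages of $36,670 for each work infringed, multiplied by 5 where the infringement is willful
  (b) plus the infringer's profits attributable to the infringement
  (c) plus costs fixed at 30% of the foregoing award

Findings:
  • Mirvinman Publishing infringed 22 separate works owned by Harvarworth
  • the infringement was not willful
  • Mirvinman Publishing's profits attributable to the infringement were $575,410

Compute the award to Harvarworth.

Statutory damages: 22 × $36,670 = $806,740
Infringement not willful: no ×5 enhancement.
Combined award: $806,740 + $575,410 = $1,382,150
Costs: 30% of $1,382,150 = $414,645
Award plus costs: $1,382,150 + $414,645 = $1,796,795

$1,796,795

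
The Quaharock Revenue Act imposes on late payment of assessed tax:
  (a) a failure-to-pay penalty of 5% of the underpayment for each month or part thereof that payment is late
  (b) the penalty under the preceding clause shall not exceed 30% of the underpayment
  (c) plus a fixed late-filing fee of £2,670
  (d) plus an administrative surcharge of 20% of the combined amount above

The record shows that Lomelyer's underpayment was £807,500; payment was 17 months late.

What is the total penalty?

Accrued rate: 5% × 17 = 85%, capped at 30% → 30%
Failure-to-pay penalty: 30% of £807,500 = £242,250
Penalty before surcharge: £242,250 + £2,670 = £244,920
Administrative surcharge: 20% of £244,920 = £48,984
Total penalty: £244,920 + £48,984 = £293,904

£293,904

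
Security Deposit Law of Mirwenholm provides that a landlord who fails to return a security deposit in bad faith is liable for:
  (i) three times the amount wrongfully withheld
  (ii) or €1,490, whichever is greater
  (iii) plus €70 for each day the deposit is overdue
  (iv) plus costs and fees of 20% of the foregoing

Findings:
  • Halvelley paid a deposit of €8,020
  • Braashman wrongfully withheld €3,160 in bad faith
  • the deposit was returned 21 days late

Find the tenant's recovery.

Trebled: 3 × €3,160 = €9,480
Minimum €1,490: €9,480 meets the minimum, no increase.
Late-return penalty: 21 × €70 = €1,470
Damages plus late penalty: €9,480 + €1,470 = €10,950
Costs and fees: 20% of €10,950 = €2,190
Total recovery: €10,950 + €2,190 = €13,140

€13,140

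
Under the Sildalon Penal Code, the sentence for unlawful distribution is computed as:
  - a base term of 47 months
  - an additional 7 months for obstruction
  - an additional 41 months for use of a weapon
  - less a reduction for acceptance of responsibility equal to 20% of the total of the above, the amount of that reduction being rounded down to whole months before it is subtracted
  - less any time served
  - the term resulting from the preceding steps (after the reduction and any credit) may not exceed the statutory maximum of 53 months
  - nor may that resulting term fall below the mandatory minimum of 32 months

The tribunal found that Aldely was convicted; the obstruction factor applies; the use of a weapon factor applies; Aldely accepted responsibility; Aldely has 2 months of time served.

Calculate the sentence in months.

Obstruction enhancement: +7 months
Use of a weapon enhancement: +41 months
Adjusted term: 47 months + 7 months + 41 months = 95 months
Acceptance of responsibility reduction: 20% of 95 months = 19 months (rounded down)
After reduction: 95 − 19 = 76 months
Less time served: 76 months − 2 months = 74 months
Cap at 53 months: 74 months exceeds the cap → 53 months
Minimum 32 months: 53 months meets the minimum, no increase.

Sentence: 53 months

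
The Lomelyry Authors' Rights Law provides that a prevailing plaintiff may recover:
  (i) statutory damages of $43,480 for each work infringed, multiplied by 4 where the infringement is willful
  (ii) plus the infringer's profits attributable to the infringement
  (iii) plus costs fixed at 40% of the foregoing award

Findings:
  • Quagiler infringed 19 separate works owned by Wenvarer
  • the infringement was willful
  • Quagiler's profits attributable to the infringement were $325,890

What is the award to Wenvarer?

Statutory damages: 19 × $43,480 = $826,120
Multiplied by 4: 4 × $826,120 = $3,304,480
Combined award: $3,304,480 + $325,890 = $3,630,370
Costs: 40% of $3,630,370 = $1,452,148
Award plus costs: $3,630,370 + $1,452,148 = $5,082,518

Award: $5,082,518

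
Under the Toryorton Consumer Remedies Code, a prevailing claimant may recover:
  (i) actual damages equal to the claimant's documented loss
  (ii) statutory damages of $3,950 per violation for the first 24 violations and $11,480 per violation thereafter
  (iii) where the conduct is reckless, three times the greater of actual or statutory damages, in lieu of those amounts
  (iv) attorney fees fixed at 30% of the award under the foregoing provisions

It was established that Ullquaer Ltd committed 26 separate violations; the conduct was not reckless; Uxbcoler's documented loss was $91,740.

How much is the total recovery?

$272,350

First 24 violations: 24 × $3,950 = $94,800
Remaining violations: (26 − 24) × $11,480 = $22,960
Statutory damages: $94,800 + $22,960 = $117,760
Conduct not reckless: the in-lieu enhancement does not apply.
Actual plus statutory damages: $91,740 + $117,760 = $209,500
Attorney fees: 30% of $209,500 = $62,850
Total recovery: $209,500 + $62,850 = $272,350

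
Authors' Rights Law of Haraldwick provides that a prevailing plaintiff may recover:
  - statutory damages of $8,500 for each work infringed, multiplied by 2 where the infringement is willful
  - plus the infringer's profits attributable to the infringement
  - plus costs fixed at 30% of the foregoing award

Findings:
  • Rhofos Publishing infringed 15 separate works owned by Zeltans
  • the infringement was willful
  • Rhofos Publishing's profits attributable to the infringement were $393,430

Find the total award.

Statutory damages: 15 × $8,500 = $127,500
Doubled: 2 × $127,500 = $255,000
Combined award: $255,000 + $393,430 = $648,430
Costs: 30% of $648,430 = $194,529
Award plus costs: $648,430 + $194,529 = $842,959

Award: $842,959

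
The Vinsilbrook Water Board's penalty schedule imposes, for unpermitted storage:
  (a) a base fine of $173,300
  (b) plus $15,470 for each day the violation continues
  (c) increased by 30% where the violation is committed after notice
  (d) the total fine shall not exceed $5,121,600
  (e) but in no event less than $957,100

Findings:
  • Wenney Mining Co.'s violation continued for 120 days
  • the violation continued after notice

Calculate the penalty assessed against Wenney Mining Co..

Per-day component: 120 × $15,470 = $1,856,400
Base plus per-day: $173,300 + $1,856,400 = $2,029,700
Enhancement: 30% of $2,029,700 = $608,910
Enhanced fine: $2,029,700 + $608,910 = $2,638,610
Cap at $5,121,600: $2,638,610 is within the cap, no reduction.
Minimum $957,100: $2,638,610 meets the minimum, no increase.

$2,638,610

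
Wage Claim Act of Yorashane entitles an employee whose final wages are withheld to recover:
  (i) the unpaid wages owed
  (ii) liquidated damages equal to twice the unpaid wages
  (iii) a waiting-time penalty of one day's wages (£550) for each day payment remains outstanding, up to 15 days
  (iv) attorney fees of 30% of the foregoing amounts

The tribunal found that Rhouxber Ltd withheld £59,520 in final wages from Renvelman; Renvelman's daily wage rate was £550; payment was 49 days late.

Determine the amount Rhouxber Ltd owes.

Doubled: 2 × £59,520 = £119,040
Penalty days: min(49, 15) = 15
Waiting-time penalty: 15 × £550 = £8,250
Subtotal: £59,520 + £119,040 + £8,250 = £186,810
Attorney fees: 30% of £186,810 = £56,043
Total award: £186,810 + £56,043 = £242,853

£242,853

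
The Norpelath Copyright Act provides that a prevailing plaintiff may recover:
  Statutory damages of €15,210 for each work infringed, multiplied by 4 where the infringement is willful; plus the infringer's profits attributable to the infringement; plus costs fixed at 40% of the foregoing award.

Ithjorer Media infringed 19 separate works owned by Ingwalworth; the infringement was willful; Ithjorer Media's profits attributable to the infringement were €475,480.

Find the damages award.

Award: €2,284,016

Statutory damages: 19 × €15,210 = €288,990
Multiplied by 4: 4 × €288,990 = €1,155,960
Combined award: €1,155,960 + €475,480 = €1,631,440
Costs: 40% of €1,631,440 = €652,576
Award plus costs: €1,631,440 + €652,576 = €2,284,016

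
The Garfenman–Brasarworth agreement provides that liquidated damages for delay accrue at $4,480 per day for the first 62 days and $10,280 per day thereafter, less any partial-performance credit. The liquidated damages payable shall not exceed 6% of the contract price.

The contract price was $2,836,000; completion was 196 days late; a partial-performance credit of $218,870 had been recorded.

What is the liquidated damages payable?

$170,160

First 62 days: 62 × $4,480 = $277,760
Remaining days: (196 − 62) × $10,280 = $1,377,520
Accrued per-day damages: $277,760 + $1,377,520 = $1,655,280
Less partial-performance credit: $1,655,280 − $218,870 = $1,436,410
Cap: 6% of $2,836,000 = $170,160
Cap at $170,160: $1,436,410 exceeds the cap → $170,160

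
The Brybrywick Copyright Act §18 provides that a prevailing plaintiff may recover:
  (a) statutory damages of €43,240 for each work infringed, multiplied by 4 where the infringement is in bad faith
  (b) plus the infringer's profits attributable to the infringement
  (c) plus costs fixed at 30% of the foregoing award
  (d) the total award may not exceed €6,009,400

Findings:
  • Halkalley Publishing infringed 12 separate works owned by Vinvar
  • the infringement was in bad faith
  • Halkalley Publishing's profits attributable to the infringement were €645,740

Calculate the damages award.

Award: €3,537,638

Statutory damages: 12 × €43,240 = €518,880
Multiplied by 4: 4 × €518,880 = €2,075,520
Combined award: €2,075,520 + €645,740 = €2,721,260
Costs: 30% of €2,721,260 = €816,378
Award plus costs: €2,721,260 + €816,378 = €3,537,638
Cap at €6,009,400: €3,537,638 is within the cap, no reduction.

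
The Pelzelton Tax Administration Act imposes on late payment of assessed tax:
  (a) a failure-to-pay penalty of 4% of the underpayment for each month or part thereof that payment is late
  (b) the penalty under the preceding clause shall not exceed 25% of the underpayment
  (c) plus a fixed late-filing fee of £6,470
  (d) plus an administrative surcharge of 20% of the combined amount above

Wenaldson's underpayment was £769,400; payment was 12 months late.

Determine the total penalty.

£238,584

Accrued rate: 4% × 12 = 48%, capped at 25% → 25%
Failure-to-pay penalty: 25% of £769,400 = £192,350
Penalty before surcharge: £192,350 + £6,470 = £198,820
Administrative surcharge: 20% of £198,820 = £39,764
Total penalty: £198,820 + £39,764 = £238,584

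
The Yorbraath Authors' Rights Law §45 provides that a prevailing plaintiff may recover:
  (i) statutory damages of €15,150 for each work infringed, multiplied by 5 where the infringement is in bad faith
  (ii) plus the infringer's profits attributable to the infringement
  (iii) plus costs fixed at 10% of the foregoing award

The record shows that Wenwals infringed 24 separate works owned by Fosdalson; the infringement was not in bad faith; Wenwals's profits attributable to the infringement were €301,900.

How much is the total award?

Statutory damages: 24 × €15,150 = €363,600
Infringement not in bad faith: no ×5 enhancement.
Combined award: €363,600 + €301,900 = €665,500
Costs: 10% of €665,500 = €66,550
Award plus costs: €665,500 + €66,550 = €732,050

€732,050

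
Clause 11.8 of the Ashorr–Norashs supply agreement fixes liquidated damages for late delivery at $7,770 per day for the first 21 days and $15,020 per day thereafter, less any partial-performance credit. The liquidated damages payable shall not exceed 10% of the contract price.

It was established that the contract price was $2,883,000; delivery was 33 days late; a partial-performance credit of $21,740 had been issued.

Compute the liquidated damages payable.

$288,300

First 21 days: 21 × $7,770 = $163,170
Remaining days: (33 − 21) × $15,020 = $180,240
Accrued per-day damages: $163,170 + $180,240 = $343,410
Less partial-performance credit: $343,410 − $21,740 = $321,670
Cap: 10% of $2,883,000 = $288,300
Cap at $288,300: $321,670 exceeds the cap → $288,300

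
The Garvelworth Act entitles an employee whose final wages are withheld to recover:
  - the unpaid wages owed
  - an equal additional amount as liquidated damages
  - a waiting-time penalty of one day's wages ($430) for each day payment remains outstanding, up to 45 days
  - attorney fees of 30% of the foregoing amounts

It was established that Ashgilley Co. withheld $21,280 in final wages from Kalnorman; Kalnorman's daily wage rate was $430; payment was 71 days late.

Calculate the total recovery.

Liquidated damages (equal amount): $21,280
Penalty days: min(71, 45) = 45
Waiting-time penalty: 45 × $430 = $19,350
Subtotal: $21,280 + $21,280 + $19,350 = $61,910
Attorney fees: 30% of $61,910 = $18,573
Total award: $61,910 + $18,573 = $80,483

$80,483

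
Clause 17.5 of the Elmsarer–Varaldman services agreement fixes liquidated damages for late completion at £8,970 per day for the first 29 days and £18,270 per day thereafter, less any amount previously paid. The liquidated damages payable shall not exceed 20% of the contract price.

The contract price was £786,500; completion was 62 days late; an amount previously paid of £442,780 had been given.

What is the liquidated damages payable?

£157,300

First 29 days: 29 × £8,970 = £260,130
Remaining days: (62 − 29) × £18,270 = £602,910
Accrued per-day damages: £260,130 + £602,910 = £863,040
Less amount previously paid: £863,040 − £442,780 = £420,260
Cap: 20% of £786,500 = £157,300
Cap at £157,300: £420,260 exceeds the cap → £157,300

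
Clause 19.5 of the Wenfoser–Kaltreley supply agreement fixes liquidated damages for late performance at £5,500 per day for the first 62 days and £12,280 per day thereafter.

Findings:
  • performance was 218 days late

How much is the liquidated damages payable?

First 62 days: 62 × £5,500 = £341,000
Remaining days: (218 − 62) × £12,280 = £1,915,680
Accrued per-day damages: £341,000 + £1,915,680 = £2,256,680

Liquidated damages: £2,256,680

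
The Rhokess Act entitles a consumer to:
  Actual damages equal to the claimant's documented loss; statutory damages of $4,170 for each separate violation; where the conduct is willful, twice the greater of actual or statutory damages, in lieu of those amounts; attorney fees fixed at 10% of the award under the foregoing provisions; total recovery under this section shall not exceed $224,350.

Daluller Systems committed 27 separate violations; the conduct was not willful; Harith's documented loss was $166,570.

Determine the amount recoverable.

Statutory damages: 27 × $4,170 = $112,590
Conduct not willful: the in-lieu enhancement does not apply.
Actual plus statutory damages: $166,570 + $112,590 = $279,160
Attorney fees: 10% of $279,160 = $27,916
Total before cap: $279,160 + $27,916 = $307,076
Cap at $224,350: $307,076 exceeds the cap → $224,350

$224,350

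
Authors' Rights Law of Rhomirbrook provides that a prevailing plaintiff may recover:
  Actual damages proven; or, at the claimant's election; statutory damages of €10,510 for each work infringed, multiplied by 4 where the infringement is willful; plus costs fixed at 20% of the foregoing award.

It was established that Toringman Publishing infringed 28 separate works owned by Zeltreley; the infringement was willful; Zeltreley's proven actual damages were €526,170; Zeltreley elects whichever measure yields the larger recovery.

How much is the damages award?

Statutory damages: 28 × €10,510 = €294,280
Multiplied by 4: 4 × €294,280 = €1,177,120
Greater of actual damages (€526,170) or enhanced statutory damages (€1,177,120): €1,177,120
Costs: 20% of €1,177,120 = €235,424
Award plus costs: €1,177,120 + €235,424 = €1,412,544

€1,412,544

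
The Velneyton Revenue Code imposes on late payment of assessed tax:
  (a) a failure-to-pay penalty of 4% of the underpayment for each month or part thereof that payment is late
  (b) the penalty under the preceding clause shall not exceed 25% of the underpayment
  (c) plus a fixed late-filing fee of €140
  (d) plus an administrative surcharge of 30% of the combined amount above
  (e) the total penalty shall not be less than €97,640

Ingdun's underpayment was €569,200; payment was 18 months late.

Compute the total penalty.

Accrued rate: 4% × 18 = 72%, capped at 25% → 25%
Failure-to-pay penalty: 25% of €569,200 = €142,300
Penalty before surcharge: €142,300 + €140 = €142,440
Administrative surcharge: 30% of €142,440 = €42,732
Total penalty: €142,440 + €42,732 = €185,172
Minimum €97,640: €185,172 meets the minimum, no increase.

€185,172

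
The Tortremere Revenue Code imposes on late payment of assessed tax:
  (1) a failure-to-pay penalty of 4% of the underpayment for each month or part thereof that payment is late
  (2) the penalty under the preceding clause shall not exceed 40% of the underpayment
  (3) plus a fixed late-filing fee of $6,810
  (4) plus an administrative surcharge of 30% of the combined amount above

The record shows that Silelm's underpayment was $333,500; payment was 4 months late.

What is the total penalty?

Penalty: $78,221

Accrued rate: 4% × 4 = 16%, capped at 40% → 16%
Failure-to-pay penalty: 16% of $333,500 = $53,360
Penalty before surcharge: $53,360 + $6,810 = $60,170
Administrative surcharge: 30% of $60,170 = $18,051
Total penalty: $60,170 + $18,051 = $78,221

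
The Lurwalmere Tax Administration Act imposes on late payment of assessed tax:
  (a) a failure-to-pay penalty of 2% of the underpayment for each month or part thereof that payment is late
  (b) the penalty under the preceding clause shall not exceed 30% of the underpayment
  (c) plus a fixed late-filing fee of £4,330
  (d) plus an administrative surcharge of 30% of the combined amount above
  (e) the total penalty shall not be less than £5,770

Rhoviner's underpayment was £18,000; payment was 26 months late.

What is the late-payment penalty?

Accrued rate: 2% × 26 = 52%, capped at 30% → 30%
Failure-to-pay penalty: 30% of £18,000 = £5,400
Penalty before surcharge: £5,400 + £4,330 = £9,730
Administrative surcharge: 30% of £9,730 = £2,919
Total penalty: £9,730 + £2,919 = £12,649
Minimum £5,770: £12,649 meets the minimum, no increase.

£12,649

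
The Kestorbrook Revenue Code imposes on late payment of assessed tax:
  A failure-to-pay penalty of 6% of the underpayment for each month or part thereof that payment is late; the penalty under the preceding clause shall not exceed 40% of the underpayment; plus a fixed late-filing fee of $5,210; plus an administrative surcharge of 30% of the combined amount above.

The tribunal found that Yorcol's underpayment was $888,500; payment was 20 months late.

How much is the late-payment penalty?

Penalty: $468,793

Accrued rate: 6% × 20 = 120%, capped at 40% → 40%
Failure-to-pay penalty: 40% of $888,500 = $355,400
Penalty before surcharge: $355,400 + $5,210 = $360,610
Administrative surcharge: 30% of $360,610 = $108,183
Total penalty: $360,610 + $108,183 = $468,793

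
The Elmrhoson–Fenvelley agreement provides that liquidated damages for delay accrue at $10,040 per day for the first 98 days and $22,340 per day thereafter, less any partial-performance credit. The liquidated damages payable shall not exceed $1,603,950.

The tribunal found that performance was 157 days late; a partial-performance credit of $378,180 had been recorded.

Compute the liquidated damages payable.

First 98 days: 98 × $10,040 = $983,920
Remaining days: (157 − 98) × $22,340 = $1,318,060
Accrued per-day damages: $983,920 + $1,318,060 = $2,301,980
Less partial-performance credit: $2,301,980 − $378,180 = $1,923,800
Cap at $1,603,950: $1,923,800 exceeds the cap → $1,603,950

$1,603,950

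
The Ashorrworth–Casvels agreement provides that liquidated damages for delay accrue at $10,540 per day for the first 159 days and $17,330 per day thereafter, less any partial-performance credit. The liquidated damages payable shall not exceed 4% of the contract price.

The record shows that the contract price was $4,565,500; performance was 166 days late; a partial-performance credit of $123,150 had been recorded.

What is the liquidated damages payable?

$182,620

First 159 days: 159 × $10,540 = $1,675,860
Remaining days: (166 − 159) × $17,330 = $121,310
Accrued per-day damages: $1,675,860 + $121,310 = $1,797,170
Less partial-performance credit: $1,797,170 − $123,150 = $1,674,020
Cap: 4% of $4,565,500 = $182,620
Cap at $182,620: $1,674,020 exceeds the cap → $182,620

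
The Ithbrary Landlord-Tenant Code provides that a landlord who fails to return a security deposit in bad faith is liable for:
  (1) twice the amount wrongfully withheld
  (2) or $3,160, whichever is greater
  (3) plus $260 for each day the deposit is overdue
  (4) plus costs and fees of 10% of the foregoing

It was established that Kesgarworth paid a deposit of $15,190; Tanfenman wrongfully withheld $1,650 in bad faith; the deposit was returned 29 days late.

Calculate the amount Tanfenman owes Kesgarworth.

$11,924

Doubled: 2 × $1,650 = $3,300
Minimum $3,160: $3,300 meets the minimum, no increase.
Late-return penalty: 29 × $260 = $7,540
Damages plus late penalty: $3,300 + $7,540 = $10,840
Costs and fees: 10% of $10,840 = $1,084
Total recovery: $10,840 + $1,084 = $11,924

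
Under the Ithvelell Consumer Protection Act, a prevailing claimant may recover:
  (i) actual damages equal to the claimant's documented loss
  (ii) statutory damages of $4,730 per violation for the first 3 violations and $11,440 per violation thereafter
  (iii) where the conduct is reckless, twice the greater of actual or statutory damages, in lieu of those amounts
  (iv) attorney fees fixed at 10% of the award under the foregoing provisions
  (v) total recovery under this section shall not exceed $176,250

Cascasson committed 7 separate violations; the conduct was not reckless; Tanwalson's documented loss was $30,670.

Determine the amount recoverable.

First 3 violations: 3 × $4,730 = $14,190
Remaining violations: (7 − 3) × $11,440 = $45,760
Statutory damages: $14,190 + $45,760 = $59,950
Conduct not reckless: the in-lieu enhancement does not apply.
Actual plus statutory damages: $30,670 + $59,950 = $90,620
Attorney fees: 10% of $90,620 = $9,062
Total before cap: $90,620 + $9,062 = $99,682
Cap at $176,250: $99,682 is within the cap, no reduction.

$99,682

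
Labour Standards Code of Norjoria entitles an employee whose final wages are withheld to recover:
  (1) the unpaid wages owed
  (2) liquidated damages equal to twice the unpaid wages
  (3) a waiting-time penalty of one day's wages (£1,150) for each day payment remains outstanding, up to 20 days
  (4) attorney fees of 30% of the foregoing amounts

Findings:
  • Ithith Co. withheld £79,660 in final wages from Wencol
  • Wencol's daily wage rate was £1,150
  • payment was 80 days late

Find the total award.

Total award: £340,574

Doubled: 2 × £79,660 = £159,320
Penalty days: min(80, 20) = 20
Waiting-time penalty: 20 × £1,150 = £23,000
Subtotal: £79,660 + £159,320 + £23,000 = £261,980
Attorney fees: 30% of £261,980 = £78,594
Total award: £261,980 + £78,594 = £340,574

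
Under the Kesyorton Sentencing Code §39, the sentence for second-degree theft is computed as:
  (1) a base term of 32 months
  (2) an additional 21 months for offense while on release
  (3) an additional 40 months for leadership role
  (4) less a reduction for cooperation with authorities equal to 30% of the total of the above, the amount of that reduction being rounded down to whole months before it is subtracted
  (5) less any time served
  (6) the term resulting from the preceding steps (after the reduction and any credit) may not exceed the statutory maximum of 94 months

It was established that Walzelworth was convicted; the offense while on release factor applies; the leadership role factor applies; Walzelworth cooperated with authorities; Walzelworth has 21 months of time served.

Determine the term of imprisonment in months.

45 months

Offense while on release enhancement: +21 months
Leadership role enhancement: +40 months
Adjusted term: 32 months + 21 months + 40 months = 93 months
Cooperation with authorities reduction: 30% of 93 months = 27 months (rounded down)
After reduction: 93 − 27 = 66 months
Less time served: 66 months − 21 months = 45 months
Cap at 94 months: 45 months is within the cap, no reduction.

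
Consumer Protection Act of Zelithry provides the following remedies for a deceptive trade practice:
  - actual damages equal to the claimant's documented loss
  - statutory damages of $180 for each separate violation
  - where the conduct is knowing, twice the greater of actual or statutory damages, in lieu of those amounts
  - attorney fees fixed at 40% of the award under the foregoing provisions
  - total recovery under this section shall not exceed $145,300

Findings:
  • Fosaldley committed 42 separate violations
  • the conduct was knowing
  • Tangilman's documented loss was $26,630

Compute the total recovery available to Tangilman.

$74,564

Statutory damages: 42 × $180 = $7,560
Greater of actual damages ($26,630) or statutory damages ($7,560): $26,630
Doubled: 2 × $26,630 = $53,260
Attorney fees: 40% of $53,260 = $21,304
Total before cap: $53,260 + $21,304 = $74,564
Cap at $145,300: $74,564 is within the cap, no reduction.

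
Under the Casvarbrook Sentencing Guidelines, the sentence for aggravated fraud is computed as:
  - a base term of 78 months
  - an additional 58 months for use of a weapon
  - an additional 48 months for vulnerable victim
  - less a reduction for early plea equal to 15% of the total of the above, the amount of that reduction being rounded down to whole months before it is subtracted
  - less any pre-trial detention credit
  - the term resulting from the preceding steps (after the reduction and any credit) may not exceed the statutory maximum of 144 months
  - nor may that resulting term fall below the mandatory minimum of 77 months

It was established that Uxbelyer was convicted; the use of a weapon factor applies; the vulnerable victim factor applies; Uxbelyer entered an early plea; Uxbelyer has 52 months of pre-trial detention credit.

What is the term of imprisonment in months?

Use of a weapon enhancement: +58 months
Vulnerable victim enhancement: +48 months
Adjusted term: 78 months + 58 months + 48 months = 184 months
Early plea reduction: 15% of 184 months = 27 months (rounded down)
After reduction: 184 − 27 = 157 months
Less pre-trial detention credit: 157 months − 52 months = 105 months
Cap at 144 months: 105 months is within the cap, no reduction.
Minimum 77 months: 105 months meets the minimum, no increase.

105 months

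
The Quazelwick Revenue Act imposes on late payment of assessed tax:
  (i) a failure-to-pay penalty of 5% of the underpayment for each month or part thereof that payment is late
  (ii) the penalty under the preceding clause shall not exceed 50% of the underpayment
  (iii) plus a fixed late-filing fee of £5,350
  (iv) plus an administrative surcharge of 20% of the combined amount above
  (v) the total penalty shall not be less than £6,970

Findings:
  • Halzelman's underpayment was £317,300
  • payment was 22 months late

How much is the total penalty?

£196,800

Accrued rate: 5% × 22 = 110%, capped at 50% → 50%
Failure-to-pay penalty: 50% of £317,300 = £158,650
Penalty before surcharge: £158,650 + £5,350 = £164,000
Administrative surcharge: 20% of £164,000 = £32,800
Total penalty: £164,000 + £32,800 = £196,800
Minimum £6,970: £196,800 meets the minimum, no increase.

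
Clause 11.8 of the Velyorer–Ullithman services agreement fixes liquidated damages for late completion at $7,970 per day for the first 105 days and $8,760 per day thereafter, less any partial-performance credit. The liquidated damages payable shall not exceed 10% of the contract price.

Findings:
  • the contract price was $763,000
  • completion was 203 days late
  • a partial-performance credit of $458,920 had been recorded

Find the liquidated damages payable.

$76,300

First 105 days: 105 × $7,970 = $836,850
Remaining days: (203 − 105) × $8,760 = $858,480
Accrued per-day damages: $836,850 + $858,480 = $1,695,330
Less partial-performance credit: $1,695,330 − $458,920 = $1,236,410
Cap: 10% of $763,000 = $76,300
Cap at $76,300: $1,236,410 exceeds the cap → $76,300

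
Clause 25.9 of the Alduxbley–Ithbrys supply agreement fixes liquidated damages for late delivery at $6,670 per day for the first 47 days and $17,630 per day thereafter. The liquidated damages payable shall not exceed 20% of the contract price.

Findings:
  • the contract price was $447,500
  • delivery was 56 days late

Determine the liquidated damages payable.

$89,500

First 47 days: 47 × $6,670 = $313,490
Remaining days: (56 − 47) × $17,630 = $158,670
Accrued per-day damages: $313,490 + $158,670 = $472,160
Cap: 20% of $447,500 = $89,500
Cap at $89,500: $472,160 exceeds the cap → $89,500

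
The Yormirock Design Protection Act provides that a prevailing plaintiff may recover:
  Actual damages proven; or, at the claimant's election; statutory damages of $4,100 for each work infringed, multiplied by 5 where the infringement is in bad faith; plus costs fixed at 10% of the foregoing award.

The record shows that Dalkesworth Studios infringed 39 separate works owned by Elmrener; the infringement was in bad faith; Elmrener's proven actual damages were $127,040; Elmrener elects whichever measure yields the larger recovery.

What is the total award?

$879,450

Statutory damages: 39 × $4,100 = $159,900
Multiplied by 5: 5 × $159,900 = $799,500
Greater of actual damages ($127,040) or enhanced statutory damages ($799,500): $799,500
Costs: 10% of $799,500 = $79,950
Award plus costs: $799,500 + $79,950 = $879,450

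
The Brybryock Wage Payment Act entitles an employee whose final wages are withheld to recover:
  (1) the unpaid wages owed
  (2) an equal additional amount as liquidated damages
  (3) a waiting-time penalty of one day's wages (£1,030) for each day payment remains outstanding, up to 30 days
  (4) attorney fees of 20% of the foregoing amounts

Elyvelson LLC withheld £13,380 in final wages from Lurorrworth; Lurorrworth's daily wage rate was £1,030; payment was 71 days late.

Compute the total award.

Total award: £69,192

Liquidated damages (equal amount): £13,380
Penalty days: min(71, 30) = 30
Waiting-time penalty: 30 × £1,030 = £30,900
Subtotal: £13,380 + £13,380 + £30,900 = £57,660
Attorney fees: 20% of £57,660 = £11,532
Total award: £57,660 + £11,532 = £69,192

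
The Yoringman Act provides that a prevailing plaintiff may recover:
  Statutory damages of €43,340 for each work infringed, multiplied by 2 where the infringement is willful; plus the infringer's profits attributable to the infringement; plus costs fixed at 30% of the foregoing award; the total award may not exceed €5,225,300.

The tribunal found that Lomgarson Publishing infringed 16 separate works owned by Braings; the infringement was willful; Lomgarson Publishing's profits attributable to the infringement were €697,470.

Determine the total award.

Award: €2,709,655

Statutory damages: 16 × €43,340 = €693,440
Doubled: 2 × €693,440 = €1,386,880
Combined award: €1,386,880 + €697,470 = €2,084,350
Costs: 30% of €2,084,350 = €625,305
Award plus costs: €2,084,350 + €625,305 = €2,709,655
Cap at €5,225,300: €2,709,655 is within the cap, no reduction.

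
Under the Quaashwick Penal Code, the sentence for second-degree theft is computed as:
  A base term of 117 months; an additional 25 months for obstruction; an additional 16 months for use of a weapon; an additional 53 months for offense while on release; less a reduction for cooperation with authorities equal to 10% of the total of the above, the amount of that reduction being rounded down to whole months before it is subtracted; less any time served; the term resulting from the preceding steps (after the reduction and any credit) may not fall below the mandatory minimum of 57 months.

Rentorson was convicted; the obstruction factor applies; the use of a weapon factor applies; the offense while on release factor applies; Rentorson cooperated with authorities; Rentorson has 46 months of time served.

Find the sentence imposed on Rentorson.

144 months

Obstruction enhancement: +25 months
Use of a weapon enhancement: +16 months
Offense while on release enhancement: +53 months
Adjusted term: 117 months + 25 months + 16 months + 53 months = 211 months
Cooperation with authorities reduction: 10% of 211 months = 21 months (rounded down)
After reduction: 211 − 21 = 190 months
Less time served: 190 months − 46 months = 144 months
Minimum 57 months: 144 months meets the minimum, no increase.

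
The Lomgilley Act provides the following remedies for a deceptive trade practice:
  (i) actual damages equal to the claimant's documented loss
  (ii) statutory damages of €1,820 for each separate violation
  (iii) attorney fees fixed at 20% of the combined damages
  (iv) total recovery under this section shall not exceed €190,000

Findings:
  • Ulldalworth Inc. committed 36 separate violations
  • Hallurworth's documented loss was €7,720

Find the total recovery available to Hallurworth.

Statutory damages: 36 × €1,820 = €65,520
Combined damages: €7,720 + €65,520 = €73,240
Attorney fees: 20% of €73,240 = €14,648
Total before cap: €73,240 + €14,648 = €87,888
Cap at €190,000: €87,888 is within the cap, no reduction.

€87,888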